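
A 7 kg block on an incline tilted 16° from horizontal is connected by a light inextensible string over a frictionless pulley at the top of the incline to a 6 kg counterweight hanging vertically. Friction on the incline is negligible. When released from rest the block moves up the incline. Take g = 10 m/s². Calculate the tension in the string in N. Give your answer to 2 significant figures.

41 N

For the block on the incline: the weight component along the slope is m₁g sin 16° = 7 × 10 × 0.2756 = 19.292 N and the normal force is N = m₁g cos 16° = 67.288 N.
Newton's second law for the block (up-slope positive): T − 19.292 = 7 a. For the hanging counterweight (downward positive): 6 × 10 − T = 6 a.
Adding the two equations eliminates T: 40.708 = 13 a, so a = 3.1314 m/s².
Then from the hanging counterweight's equation, T = 6 × (10 − 3.1314) = 41.212 N.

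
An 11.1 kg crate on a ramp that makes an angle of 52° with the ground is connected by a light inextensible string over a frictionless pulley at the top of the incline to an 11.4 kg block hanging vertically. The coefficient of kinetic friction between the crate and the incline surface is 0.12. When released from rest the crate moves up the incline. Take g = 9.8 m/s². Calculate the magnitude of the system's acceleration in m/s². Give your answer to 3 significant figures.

For the crate on the incline: the weight component along the slope is m₁g sin 52° = 11.1 × 9.8 × 0.7880 = 85.719 N and the normal force is N = m₁g cos 52° = 66.972 N.
Kinetic friction opposes the crate's motion up the incline: f = μN = 0.12 × 66.972 = 8.037 N acting down the slope.
Newton's second law for the crate (up-slope positive): T − 85.719 − 8.037 = 11.1 a. For the hanging block (downward positive): 11.4 × 9.8 − T = 11.4 a.
Adding the two equations eliminates T: 17.964 = 22.5 a, so a = 0.7984 m/s².

0.798 m/s²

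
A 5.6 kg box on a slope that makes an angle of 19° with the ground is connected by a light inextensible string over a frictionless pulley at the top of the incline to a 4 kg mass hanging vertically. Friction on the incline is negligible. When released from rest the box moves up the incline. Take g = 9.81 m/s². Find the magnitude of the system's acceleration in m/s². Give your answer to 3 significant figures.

2.22 m/s²

For the box on the incline: the weight component along the slope is m₁g sin 19° = 5.6 × 9.81 × 0.3256 = 17.887 N and the normal force is N = m₁g cos 19° = 51.943 N.
Newton's second law for the box (up-slope positive): T − 17.887 = 5.6 a. For the hanging mass (downward positive): 4 × 9.81 − T = 4 a.
Adding the two equations eliminates T: 21.353 = 9.6 a, so a = 2.2243 m/s².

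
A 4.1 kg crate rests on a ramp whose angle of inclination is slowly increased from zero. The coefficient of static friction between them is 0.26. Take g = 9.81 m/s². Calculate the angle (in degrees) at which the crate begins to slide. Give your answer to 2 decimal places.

At the threshold of sliding, static friction is at its maximum μ_s N and exactly balances the weight component along the incline: mg sin θ = μ_s mg cos θ.
Hence tan θ = μ_s = 0.26, so θ = arctan(0.26) = 14.5742°.

14.57°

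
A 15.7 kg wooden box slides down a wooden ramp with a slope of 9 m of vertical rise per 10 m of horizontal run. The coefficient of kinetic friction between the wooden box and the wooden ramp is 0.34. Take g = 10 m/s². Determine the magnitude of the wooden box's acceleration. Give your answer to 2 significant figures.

Resolving the weight along the incline: the component pulling the wooden box down the slope is mg sin 41.99° = 15.7 × 10 × 0.6690 = 105.033 N, and the normal force is N = mg cos 41.99° = 15.7 × 10 × 0.7433 = 116.698 N.
Kinetic friction acts up the slope with magnitude f = μN = 0.34 × 116.698 = 39.677 N.
Net force along the incline is 105.033 − 39.677 = 65.356 N, so a = 65.356 / 15.7 = 4.1628 m/s².

4.2 m/s²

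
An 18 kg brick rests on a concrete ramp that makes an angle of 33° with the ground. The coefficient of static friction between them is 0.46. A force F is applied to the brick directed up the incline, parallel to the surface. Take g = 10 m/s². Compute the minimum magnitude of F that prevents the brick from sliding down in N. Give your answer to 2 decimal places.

The normal force is N = mg cos 33° = 150.961 N. With F at its minimum the brick is on the verge of sliding down, so static friction is at its maximum μ_s N = 0.46 × 150.961 = 69.442 N and acts up the slope.
Equilibrium along the incline: F + μ_s N = mg sin 33°, so F = 98.035 − 69.442 = 28.593 N.

28.59 N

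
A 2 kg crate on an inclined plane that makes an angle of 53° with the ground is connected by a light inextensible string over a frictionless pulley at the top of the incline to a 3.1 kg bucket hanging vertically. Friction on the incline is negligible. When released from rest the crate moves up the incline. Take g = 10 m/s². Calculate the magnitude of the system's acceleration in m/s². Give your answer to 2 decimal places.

For the crate on the incline: the weight component along the slope is m₁g sin 53° = 2 × 10 × 0.7986 = 15.972 N and the normal force is N = m₁g cos 53° = 12.036 N.
Newton's second law for the crate (up-slope positive): T − 15.972 = 2 a. For the hanging bucket (downward positive): 3.1 × 10 − T = 3.1 a.
Adding the two equations eliminates T: 15.028 = 5.1 a, so a = 2.9467 m/s².

2.95 m/s²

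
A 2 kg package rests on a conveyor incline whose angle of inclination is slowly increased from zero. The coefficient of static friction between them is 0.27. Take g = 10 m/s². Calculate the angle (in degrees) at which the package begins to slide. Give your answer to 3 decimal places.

At the threshold of sliding, static friction is at its maximum μ_s N and exactly balances the weight component along the incline: mg sin θ = μ_s mg cos θ.
Hence tan θ = μ_s = 0.27, so θ = arctan(0.27) = 15.1096°.

15.110°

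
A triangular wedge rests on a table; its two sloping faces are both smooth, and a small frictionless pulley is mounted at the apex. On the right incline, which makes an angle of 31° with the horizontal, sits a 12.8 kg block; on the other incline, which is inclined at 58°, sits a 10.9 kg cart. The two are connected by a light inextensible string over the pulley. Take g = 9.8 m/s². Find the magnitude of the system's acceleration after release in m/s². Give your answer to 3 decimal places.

1.096 m/s²

Resolve each weight along its own incline: the 12.8 kg mass has component 12.8 × 9.8 × sin 31° = 64.606 N down its slope, and the 10.9 kg mass has 10.9 × 9.8 × sin 58° = 90.588 N down its slope.
The 10.9 kg side's 90.588 N exceeds the other side's 64.606 N, so that mass slides down and the 12.8 kg mass slides up. Taking that direction as positive, Newton's second law for the whole system gives 90.588 − 64.606 = (12.8 + 10.9) a, so a = 25.982 / 23.7 = 1.0963 m/s².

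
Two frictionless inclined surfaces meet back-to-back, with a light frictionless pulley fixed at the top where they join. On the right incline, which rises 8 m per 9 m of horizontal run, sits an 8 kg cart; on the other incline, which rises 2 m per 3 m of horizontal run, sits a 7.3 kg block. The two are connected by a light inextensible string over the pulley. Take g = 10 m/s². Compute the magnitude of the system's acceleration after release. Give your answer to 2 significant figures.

Resolve each weight along its own incline: the 8 kg mass has component 8 × 10 × sin 41.63° = 53.149 N down its slope, and the 7.3 kg mass has 7.3 × 10 × sin 33.69° = 40.493 N down its slope.
The 8 kg side's 53.149 N exceeds the other side's 40.493 N, so that mass slides down and the 7.3 kg mass slides up. Taking that direction as positive, Newton's second law for the whole system gives 53.149 − 40.493 = (8 + 7.3) a, so a = 12.656 / 15.3 = 0.8272 m/s².

0.83 m/s²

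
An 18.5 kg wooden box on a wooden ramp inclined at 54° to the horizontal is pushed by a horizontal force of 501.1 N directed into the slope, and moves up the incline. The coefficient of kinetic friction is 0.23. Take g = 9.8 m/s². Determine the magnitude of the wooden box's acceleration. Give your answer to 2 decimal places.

1.63 m/s²

The horizontal push has components F cos 54° = 501.1 × 0.5878 = 294.547 N up the incline and F sin 54° = 501.1 × 0.8090 = 405.390 N pressing into the surface.
The normal force is therefore N = mg cos 54° + F sin 54° = 106.568 + 405.390 = 511.958 N, and kinetic friction down the slope is μN = 0.23 × 511.958 = 117.750 N.
Along the incline: F cos 54° − mg sin 54° − μN = ma, so 294.547 − 146.672 − 117.750 = 18.5 a, giving a = 1.6284 m/s².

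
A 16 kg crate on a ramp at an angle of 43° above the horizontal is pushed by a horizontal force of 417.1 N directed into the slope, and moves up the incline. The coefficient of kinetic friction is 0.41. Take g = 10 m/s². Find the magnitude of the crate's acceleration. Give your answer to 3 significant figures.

1.96 m/s²

The horizontal push has components F cos 43° = 417.1 × 0.7314 = 305.067 N up the incline and F sin 43° = 417.1 × 0.6820 = 284.462 N pressing into the surface.
The normal force is therefore N = mg cos 43° + F sin 43° = 117.024 + 284.462 = 401.486 N, and kinetic friction down the slope is μN = 0.41 × 401.486 = 164.609 N.
Along the incline: F cos 43° − mg sin 43° − μN = ma, so 305.067 − 109.120 − 164.609 = 16 a, giving a = 1.9586 m/s².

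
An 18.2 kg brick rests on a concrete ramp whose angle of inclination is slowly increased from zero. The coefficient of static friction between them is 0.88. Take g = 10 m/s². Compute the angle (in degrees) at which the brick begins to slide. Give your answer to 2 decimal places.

41.35°

At the threshold of sliding, static friction is at its maximum μ_s N and exactly balances the weight component along the incline: mg sin θ = μ_s mg cos θ.
Hence tan θ = μ_s = 0.88, so θ = arctan(0.88) = 41.3478°.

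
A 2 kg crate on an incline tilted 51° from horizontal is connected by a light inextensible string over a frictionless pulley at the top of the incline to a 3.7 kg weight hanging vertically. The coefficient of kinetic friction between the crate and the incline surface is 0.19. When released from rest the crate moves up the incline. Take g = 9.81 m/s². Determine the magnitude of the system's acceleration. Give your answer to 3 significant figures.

3.28 m/s²

For the crate on the incline: the weight component along the slope is m₁g sin 51° = 2 × 9.81 × 0.7771 = 15.247 N and the normal force is N = m₁g cos 51° = 12.347 N.
Kinetic friction opposes the crate's motion up the incline: f = μN = 0.19 × 12.347 = 2.346 N acting down the slope.
Newton's second law for the crate (up-slope positive): T − 15.247 − 2.346 = 2 a. For the hanging weight (downward positive): 3.7 × 9.81 − T = 3.7 a.
Adding the two equations eliminates T: 18.704 = 5.7 a, so a = 3.2814 m/s².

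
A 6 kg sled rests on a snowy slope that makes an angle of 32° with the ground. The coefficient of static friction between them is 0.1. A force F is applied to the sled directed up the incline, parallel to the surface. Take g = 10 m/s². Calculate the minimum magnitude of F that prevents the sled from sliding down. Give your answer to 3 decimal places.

The normal force is N = mg cos 32° = 50.883 N. With F at its minimum the sled is on the verge of sliding down, so static friction is at its maximum μ_s N = 0.1 × 50.883 = 5.088 N and acts up the slope.
Equilibrium along the incline: F + μ_s N = mg sin 32°, so F = 31.795 − 5.088 = 26.707 N.

26.707 N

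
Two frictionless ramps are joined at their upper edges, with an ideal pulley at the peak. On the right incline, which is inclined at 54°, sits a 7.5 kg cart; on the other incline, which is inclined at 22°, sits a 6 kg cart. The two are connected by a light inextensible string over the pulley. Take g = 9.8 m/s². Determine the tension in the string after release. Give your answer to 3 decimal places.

38.665 N

Resolve each weight along its own incline: the 7.5 kg mass has component 7.5 × 9.8 × sin 54° = 59.463 N down its slope, and the 6 kg mass has 6 × 9.8 × sin 22° = 22.027 N down its slope.
The 7.5 kg side's 59.463 N exceeds the other side's 22.027 N, so that mass slides down and the 6 kg mass slides up. Taking that direction as positive, Newton's second law for the whole system gives 59.463 − 22.027 = (7.5 + 6) a, so a = 37.436 / 13.5 = 2.7730 m/s².
For the 6 kg mass (up-slope positive): T − 22.027 = 6 × 2.7730, so T = 38.665 N.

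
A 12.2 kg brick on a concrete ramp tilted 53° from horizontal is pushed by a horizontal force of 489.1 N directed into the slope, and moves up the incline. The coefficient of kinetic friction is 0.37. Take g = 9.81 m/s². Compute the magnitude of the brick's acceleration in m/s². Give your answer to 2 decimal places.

2.26 m/s²

The horizontal push has components F cos 53° = 489.1 × 0.6018 = 294.340 N up the incline and F sin 53° = 489.1 × 0.7986 = 390.595 N pressing into the surface.
The normal force is therefore N = mg cos 53° + F sin 53° = 72.025 + 390.595 = 462.620 N, and kinetic friction down the slope is μN = 0.37 × 462.620 = 171.169 N.
Along the incline: F cos 53° − mg sin 53° − μN = ma, so 294.340 − 95.578 − 171.169 = 12.2 a, giving a = 2.2617 m/s².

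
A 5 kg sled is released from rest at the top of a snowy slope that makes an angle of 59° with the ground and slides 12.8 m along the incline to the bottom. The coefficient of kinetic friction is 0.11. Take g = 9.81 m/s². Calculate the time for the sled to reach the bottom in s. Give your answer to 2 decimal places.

The weight component along the incline is mg sin 59° = 42.044 N and the normal force is N = mg cos 59° = 25.263 N.
Friction up the slope is f = μN = 0.11 × 25.263 = 2.779 N, so the net downslope force is 42.044 − 2.779 = 39.265 N and a = 39.265 / 5 = 7.8530 m/s².
Starting from rest, L = ½at², so t = √(2L/a) = √(2 × 12.8 / 7.8530) = 1.8055 s.

1.81 s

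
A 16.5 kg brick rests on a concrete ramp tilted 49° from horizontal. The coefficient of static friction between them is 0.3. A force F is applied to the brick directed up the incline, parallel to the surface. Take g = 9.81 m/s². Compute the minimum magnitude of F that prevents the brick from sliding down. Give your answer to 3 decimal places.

90.303 N

The normal force is N = mg cos 49° = 106.193 N. With F at its minimum the brick is on the verge of sliding down, so static friction is at its maximum μ_s N = 0.3 × 106.193 = 31.858 N and acts up the slope.
Equilibrium along the incline: F + μ_s N = mg sin 49°, so F = 122.161 − 31.858 = 90.303 N.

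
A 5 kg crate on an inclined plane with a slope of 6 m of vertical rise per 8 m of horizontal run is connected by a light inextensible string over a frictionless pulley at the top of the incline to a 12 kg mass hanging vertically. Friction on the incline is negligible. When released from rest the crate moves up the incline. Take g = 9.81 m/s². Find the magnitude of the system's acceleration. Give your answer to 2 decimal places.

For the crate on the incline: the weight component along the slope is m₁g sin 36.87° = 5 × 9.81 × 0.6000 = 29.430 N and the normal force is N = m₁g cos 36.87° = 39.240 N.
Newton's second law for the crate (up-slope positive): T − 29.430 = 5 a. For the hanging mass (downward positive): 12 × 9.81 − T = 12 a.
Adding the two equations eliminates T: 88.290 = 17 a, so a = 5.1935 m/s².

5.19 m/s²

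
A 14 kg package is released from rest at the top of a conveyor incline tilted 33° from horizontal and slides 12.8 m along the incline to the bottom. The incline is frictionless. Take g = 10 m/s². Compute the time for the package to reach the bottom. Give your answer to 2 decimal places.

2.17 s

The weight component along the incline is mg sin 33° = 76.249 N and the normal force is N = mg cos 33° = 117.414 N.
With no friction, a = g sin 33° = 5.4464 m/s².
Starting from rest, L = ½at², so t = √(2L/a) = √(2 × 12.8 / 5.4464) = 2.1680 s.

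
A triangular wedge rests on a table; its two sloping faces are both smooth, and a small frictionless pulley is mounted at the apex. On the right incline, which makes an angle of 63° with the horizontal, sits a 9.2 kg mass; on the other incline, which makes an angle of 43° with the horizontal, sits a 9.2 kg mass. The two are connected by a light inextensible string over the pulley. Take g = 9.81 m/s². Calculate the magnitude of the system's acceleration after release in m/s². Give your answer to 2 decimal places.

Resolve each weight along its own incline: the 9.2 kg mass has component 9.2 × 9.81 × sin 63° = 80.415 N down its slope, and the 9.2 kg mass has 9.2 × 9.81 × sin 43° = 61.552 N down its slope.
The 9.2 kg side's 80.415 N exceeds the other side's 61.552 N, so that mass slides down and the 9.2 kg mass slides up. Taking that direction as positive, Newton's second law for the whole system gives 80.415 − 61.552 = (9.2 + 9.2) a, so a = 18.863 / 18.4 = 1.0252 m/s².

1.03 m/s²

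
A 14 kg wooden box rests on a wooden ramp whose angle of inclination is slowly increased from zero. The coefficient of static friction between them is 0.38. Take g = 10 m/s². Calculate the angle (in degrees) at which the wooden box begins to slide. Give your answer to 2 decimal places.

At the threshold of sliding, static friction is at its maximum μ_s N and exactly balances the weight component along the incline: mg sin θ = μ_s mg cos θ.
Hence tan θ = μ_s = 0.38, so θ = arctan(0.38) = 20.8068°.

20.81°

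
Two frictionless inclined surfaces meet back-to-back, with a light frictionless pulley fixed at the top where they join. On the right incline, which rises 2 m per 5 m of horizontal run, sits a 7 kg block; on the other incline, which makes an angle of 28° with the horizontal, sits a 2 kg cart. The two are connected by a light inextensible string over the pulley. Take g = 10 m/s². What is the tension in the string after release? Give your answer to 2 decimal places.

Resolve each weight along its own incline: the 7 kg mass has component 7 × 10 × sin 21.80° = 25.997 N down its slope, and the 2 kg mass has 2 × 10 × sin 28° = 9.389 N down its slope.
The 7 kg side's 25.997 N exceeds the other side's 9.389 N, so that mass slides down and the 2 kg mass slides up. Taking that direction as positive, Newton's second law for the whole system gives 25.997 − 9.389 = (7 + 2) a, so a = 16.608 / 9 = 1.8453 m/s².
For the 2 kg mass (up-slope positive): T − 9.389 = 2 × 1.8453, so T = 13.080 N.

13.08 N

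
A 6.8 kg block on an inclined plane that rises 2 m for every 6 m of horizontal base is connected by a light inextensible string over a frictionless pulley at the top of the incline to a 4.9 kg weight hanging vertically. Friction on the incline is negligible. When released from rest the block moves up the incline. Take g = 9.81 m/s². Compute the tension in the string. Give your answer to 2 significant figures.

37 N

For the block on the incline: the weight component along the slope is m₁g sin 18.43° = 6.8 × 9.81 × 0.3162 = 21.093 N and the normal force is N = m₁g cos 18.43° = 63.285 N.
Newton's second law for the block (up-slope positive): T − 21.093 = 6.8 a. For the hanging weight (downward positive): 4.9 × 9.81 − T = 4.9 a.
Adding the two equations eliminates T: 26.976 = 11.7 a, so a = 2.3056 m/s².
Then from the hanging weight's equation, T = 4.9 × (9.81 − 2.3056) = 36.772 N.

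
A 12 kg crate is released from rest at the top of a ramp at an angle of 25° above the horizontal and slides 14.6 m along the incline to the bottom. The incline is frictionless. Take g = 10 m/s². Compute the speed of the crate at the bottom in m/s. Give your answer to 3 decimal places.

11.109 m/s

The weight component along the incline is mg sin 25° = 50.714 N and the normal force is N = mg cos 25° = 108.757 N.
With no friction, a = g sin 25° = 4.2262 m/s².
Starting from rest over a distance of 14.6 m, v² = 2aL = 2 × 4.2262 × 14.6 = 123.4050, so v = 11.1088 m/s.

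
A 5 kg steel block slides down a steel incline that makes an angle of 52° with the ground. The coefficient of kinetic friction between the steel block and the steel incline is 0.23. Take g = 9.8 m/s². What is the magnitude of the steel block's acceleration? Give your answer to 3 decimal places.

6.335 m/s²

Resolving the weight along the incline: the component pulling the steel block down the slope is mg sin 52° = 5 × 9.8 × 0.7880 = 38.612 N, and the normal force is N = mg cos 52° = 5 × 9.8 × 0.6157 = 30.169 N.
Kinetic friction acts up the slope with magnitude f = μN = 0.23 × 30.169 = 6.939 N.
Net force along the incline is 38.612 − 6.939 = 31.673 N, so a = 31.673 / 5 = 6.3346 m/s².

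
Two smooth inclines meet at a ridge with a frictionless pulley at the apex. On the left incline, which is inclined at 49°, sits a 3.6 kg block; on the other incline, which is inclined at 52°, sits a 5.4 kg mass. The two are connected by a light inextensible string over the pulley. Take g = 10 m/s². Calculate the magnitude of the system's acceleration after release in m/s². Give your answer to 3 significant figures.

1.71 m/s²

Resolve each weight along its own incline: the 3.6 kg mass has component 3.6 × 10 × sin 49° = 27.170 N down its slope, and the 5.4 kg mass has 5.4 × 10 × sin 52° = 42.553 N down its slope.
The 5.4 kg side's 42.553 N exceeds the other side's 27.170 N, so that mass slides down and the 3.6 kg mass slides up. Taking that direction as positive, Newton's second law for the whole system gives 42.553 − 27.170 = (3.6 + 5.4) a, so a = 15.383 / 9 = 1.7092 m/s².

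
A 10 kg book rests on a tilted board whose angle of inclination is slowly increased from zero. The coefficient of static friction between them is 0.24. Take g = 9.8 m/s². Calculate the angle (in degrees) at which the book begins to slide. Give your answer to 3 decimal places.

13.496°

At the threshold of sliding, static friction is at its maximum μ_s N and exactly balances the weight component along the incline: mg sin θ = μ_s mg cos θ.
Hence tan θ = μ_s = 0.24, so θ = arctan(0.24) = 13.4957°.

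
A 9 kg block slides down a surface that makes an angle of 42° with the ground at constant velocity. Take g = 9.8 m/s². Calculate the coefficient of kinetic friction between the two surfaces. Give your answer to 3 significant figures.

At constant velocity the net force along the incline is zero: mg sin 42° = μ mg cos 42°.
So μ = tan 42° = 0.6691 / 0.7431 = 0.9004.

0.900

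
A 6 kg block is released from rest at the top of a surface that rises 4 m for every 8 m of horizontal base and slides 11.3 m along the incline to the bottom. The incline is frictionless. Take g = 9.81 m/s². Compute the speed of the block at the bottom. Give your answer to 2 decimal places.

9.96 m/s

The weight component along the incline is mg sin 26.57° = 26.323 N and the normal force is N = mg cos 26.57° = 52.646 N.
With no friction, a = g sin 26.57° = 4.3872 m/s².
Starting from rest over a distance of 11.3 m, v² = 2aL = 2 × 4.3872 × 11.3 = 99.1507, so v = 9.9574 m/s.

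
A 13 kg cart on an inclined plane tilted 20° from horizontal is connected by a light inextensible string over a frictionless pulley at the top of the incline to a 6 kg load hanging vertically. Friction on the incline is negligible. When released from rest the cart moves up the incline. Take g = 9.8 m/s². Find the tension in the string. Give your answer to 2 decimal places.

For the cart on the incline: the weight component along the slope is m₁g sin 20° = 13 × 9.8 × 0.3420 = 43.571 N and the normal force is N = m₁g cos 20° = 119.717 N.
Newton's second law for the cart (up-slope positive): T − 43.571 = 13 a. For the hanging load (downward positive): 6 × 9.8 − T = 6 a.
Adding the two equations eliminates T: 15.229 = 19 a, so a = 0.8015 m/s².
Then from the hanging load's equation, T = 6 × (9.8 − 0.8015) = 53.991 N.

53.99 N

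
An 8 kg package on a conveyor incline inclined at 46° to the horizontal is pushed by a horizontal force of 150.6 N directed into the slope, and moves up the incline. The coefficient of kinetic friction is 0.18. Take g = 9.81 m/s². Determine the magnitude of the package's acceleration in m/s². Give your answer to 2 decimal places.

The horizontal push has components F cos 46° = 150.6 × 0.6947 = 104.622 N up the incline and F sin 46° = 150.6 × 0.7193 = 108.327 N pressing into the surface.
The normal force is therefore N = mg cos 46° + F sin 46° = 54.520 + 108.327 = 162.847 N, and kinetic friction down the slope is μN = 0.18 × 162.847 = 29.312 N.
Along the incline: F cos 46° − mg sin 46° − μN = ma, so 104.622 − 56.451 − 29.312 = 8 a, giving a = 2.3574 m/s².

2.36 m/s²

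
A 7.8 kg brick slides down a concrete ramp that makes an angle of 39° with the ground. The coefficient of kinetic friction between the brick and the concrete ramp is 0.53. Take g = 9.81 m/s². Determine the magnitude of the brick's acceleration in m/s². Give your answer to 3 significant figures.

Resolving the weight along the incline: the component pulling the brick down the slope is mg sin 39° = 7.8 × 9.81 × 0.6293 = 48.153 N, and the normal force is N = mg cos 39° = 7.8 × 9.81 × 0.7771 = 59.462 N.
Kinetic friction acts up the slope with magnitude f = μN = 0.53 × 59.462 = 31.515 N.
Net force along the incline is 48.153 − 31.515 = 16.638 N, so a = 16.638 / 7.8 = 2.1331 m/s².

2.13 m/s²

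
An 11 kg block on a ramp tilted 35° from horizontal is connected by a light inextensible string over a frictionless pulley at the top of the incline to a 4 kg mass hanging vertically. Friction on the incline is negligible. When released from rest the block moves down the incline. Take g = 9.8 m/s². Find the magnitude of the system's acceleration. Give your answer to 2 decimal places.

For the block on the incline: the weight component along the slope is m₁g sin 35° = 11 × 9.8 × 0.5736 = 61.834 N and the normal force is N = m₁g cos 35° = 88.305 N.
Newton's second law for the block (down-slope positive): 61.834 − T = 11 a. For the hanging mass (upward positive): T − 4 × 9.8 = 4 a.
Adding the two equations eliminates T: 22.634 = 15 a, so a = 1.5089 m/s².

1.51 m/s²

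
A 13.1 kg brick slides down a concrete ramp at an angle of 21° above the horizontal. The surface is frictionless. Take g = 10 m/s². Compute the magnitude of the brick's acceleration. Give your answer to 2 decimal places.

Resolving the weight along the incline: the component pulling the brick down the slope is mg sin 21° = 13.1 × 10 × 0.3584 = 46.950 N, and the normal force is N = mg cos 21° = 13.1 × 10 × 0.9336 = 122.302 N.
With no friction the net force along the incline is 46.950 N, so a = g sin 21° = 46.950 / 13.1 = 3.5840 m/s².

3.58 m/s²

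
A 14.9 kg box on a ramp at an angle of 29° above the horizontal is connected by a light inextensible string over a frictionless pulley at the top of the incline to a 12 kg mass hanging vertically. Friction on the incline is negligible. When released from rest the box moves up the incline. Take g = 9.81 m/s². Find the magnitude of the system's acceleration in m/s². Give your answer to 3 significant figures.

1.74 m/s²

For the box on the incline: the weight component along the slope is m₁g sin 29° = 14.9 × 9.81 × 0.4848 = 70.863 N and the normal force is N = m₁g cos 29° = 127.842 N.
Newton's second law for the box (up-slope positive): T − 70.863 = 14.9 a. For the hanging mass (downward positive): 12 × 9.81 − T = 12 a.
Adding the two equations eliminates T: 46.857 = 26.9 a, so a = 1.7419 m/s².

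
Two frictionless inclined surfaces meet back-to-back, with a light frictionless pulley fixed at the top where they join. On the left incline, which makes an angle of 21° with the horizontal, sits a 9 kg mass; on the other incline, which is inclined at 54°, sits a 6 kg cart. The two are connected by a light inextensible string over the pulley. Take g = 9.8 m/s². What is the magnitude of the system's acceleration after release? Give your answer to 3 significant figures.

1.06 m/s²

Resolve each weight along its own incline: the 9 kg mass has component 9 × 9.8 × sin 21° = 31.608 N down its slope, and the 6 kg mass has 6 × 9.8 × sin 54° = 47.570 N down its slope.
The 6 kg side's 47.570 N exceeds the other side's 31.608 N, so that mass slides down and the 9 kg mass slides up. Taking that direction as positive, Newton's second law for the whole system gives 47.570 − 31.608 = (9 + 6) a, so a = 15.962 / 15 = 1.0641 m/s².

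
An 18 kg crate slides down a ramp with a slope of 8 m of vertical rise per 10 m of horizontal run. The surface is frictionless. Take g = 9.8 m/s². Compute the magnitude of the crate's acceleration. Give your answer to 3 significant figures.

Resolving the weight along the incline: the component pulling the crate down the slope is mg sin 38.66° = 18 × 9.8 × 0.6247 = 110.197 N, and the normal force is N = mg cos 38.66° = 18 × 9.8 × 0.7809 = 137.751 N.
With no friction the net force along the incline is 110.197 N, so a = g sin 38.66° = 110.197 / 18 = 6.1221 m/s².

6.12 m/s²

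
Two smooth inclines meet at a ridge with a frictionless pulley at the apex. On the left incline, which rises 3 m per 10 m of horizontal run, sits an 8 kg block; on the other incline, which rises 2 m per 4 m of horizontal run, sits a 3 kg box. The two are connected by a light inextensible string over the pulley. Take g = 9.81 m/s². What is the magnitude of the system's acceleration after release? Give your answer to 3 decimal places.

0.854 m/s²

Resolve each weight along its own incline: the 8 kg mass has component 8 × 9.81 × sin 16.70° = 22.551 N down its slope, and the 3 kg mass has 3 × 9.81 × sin 26.57° = 13.161 N down its slope.
The 8 kg side's 22.551 N exceeds the other side's 13.161 N, so that mass slides down and the 3 kg mass slides up. Taking that direction as positive, Newton's second law for the whole system gives 22.551 − 13.161 = (8 + 3) a, so a = 9.390 / 11 = 0.8536 m/s².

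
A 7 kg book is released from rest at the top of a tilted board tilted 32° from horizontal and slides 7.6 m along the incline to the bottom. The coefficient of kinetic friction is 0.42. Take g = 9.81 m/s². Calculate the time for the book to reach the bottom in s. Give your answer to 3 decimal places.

The weight component along the incline is mg sin 32° = 36.390 N and the normal force is N = mg cos 32° = 58.235 N.
Friction up the slope is f = μN = 0.42 × 58.235 = 24.459 N, so the net downslope force is 36.390 − 24.459 = 11.931 N and a = 11.931 / 7 = 1.7044 m/s².
Starting from rest, L = ½at², so t = √(2L/a) = √(2 × 7.6 / 1.7044) = 2.9863 s.

2.986 s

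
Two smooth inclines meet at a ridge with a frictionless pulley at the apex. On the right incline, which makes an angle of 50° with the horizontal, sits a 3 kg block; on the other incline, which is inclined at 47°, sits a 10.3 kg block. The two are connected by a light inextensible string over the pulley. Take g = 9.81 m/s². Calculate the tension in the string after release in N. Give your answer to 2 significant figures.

34 N

Resolve each weight along its own incline: the 3 kg mass has component 3 × 9.81 × sin 50° = 22.545 N down its slope, and the 10.3 kg mass has 10.3 × 9.81 × sin 47° = 73.898 N down its slope.
The 10.3 kg side's 73.898 N exceeds the other side's 22.545 N, so that mass slides down and the 3 kg mass slides up. Taking that direction as positive, Newton's second law for the whole system gives 73.898 − 22.545 = (3 + 10.3) a, so a = 51.353 / 13.3 = 3.8611 m/s².
For the 3 kg mass (up-slope positive): T − 22.545 = 3 × 3.8611, so T = 34.128 N.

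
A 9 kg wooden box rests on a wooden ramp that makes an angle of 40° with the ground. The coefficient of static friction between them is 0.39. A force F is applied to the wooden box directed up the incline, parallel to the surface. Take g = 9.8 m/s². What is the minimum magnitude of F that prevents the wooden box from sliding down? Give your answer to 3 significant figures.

30.3 N

The normal force is N = mg cos 40° = 67.565 N. With F at its minimum the wooden box is on the verge of sliding down, so static friction is at its maximum μ_s N = 0.39 × 67.565 = 26.350 N and acts up the slope.
Equilibrium along the incline: F + μ_s N = mg sin 40°, so F = 56.694 − 26.350 = 30.344 N.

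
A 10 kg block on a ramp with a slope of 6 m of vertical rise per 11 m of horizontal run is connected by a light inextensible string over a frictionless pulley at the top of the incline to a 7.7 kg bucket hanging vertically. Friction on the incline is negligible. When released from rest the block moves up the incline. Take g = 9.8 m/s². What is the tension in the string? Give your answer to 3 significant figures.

63.0 N

For the block on the incline: the weight component along the slope is m₁g sin 28.61° = 10 × 9.8 × 0.4789 = 46.932 N and the normal force is N = m₁g cos 28.61° = 86.034 N.
Newton's second law for the block (up-slope positive): T − 46.932 = 10 a. For the hanging bucket (downward positive): 7.7 × 9.8 − T = 7.7 a.
Adding the two equations eliminates T: 28.528 = 17.7 a, so a = 1.6118 m/s².
Then from the hanging bucket's equation, T = 7.7 × (9.8 − 1.6118) = 63.049 N.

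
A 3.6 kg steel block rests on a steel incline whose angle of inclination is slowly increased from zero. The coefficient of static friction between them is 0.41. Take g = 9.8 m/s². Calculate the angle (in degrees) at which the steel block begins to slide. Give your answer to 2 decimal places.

At the threshold of sliding, static friction is at its maximum μ_s N and exactly balances the weight component along the incline: mg sin θ = μ_s mg cos θ.
Hence tan θ = μ_s = 0.41, so θ = arctan(0.41) = 22.2936°.

22.29°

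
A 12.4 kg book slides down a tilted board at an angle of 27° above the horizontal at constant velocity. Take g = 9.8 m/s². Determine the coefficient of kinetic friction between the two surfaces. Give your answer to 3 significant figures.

At constant velocity the net force along the incline is zero: mg sin 27° = μ mg cos 27°.
So μ = tan 27° = 0.4540 / 0.8910 = 0.5095.

0.510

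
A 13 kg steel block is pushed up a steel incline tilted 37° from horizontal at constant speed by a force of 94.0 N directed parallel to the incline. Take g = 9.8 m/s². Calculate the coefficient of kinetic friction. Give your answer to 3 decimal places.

At constant speed ΣF = 0 along the incline. The applied 94.0 N acts up the slope; the weight component mg sin 37° = 76.671 N and kinetic friction μN both act down the slope.
So 94.0 = 76.671 + μ × 101.746, giving μ = (94.0 − 76.671) / 101.746 = 0.1703.

0.170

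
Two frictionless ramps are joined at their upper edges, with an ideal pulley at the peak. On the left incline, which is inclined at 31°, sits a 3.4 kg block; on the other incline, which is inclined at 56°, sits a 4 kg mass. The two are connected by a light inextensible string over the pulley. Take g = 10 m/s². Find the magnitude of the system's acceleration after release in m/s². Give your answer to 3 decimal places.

Resolve each weight along its own incline: the 3.4 kg mass has component 3.4 × 10 × sin 31° = 17.511 N down its slope, and the 4 kg mass has 4 × 10 × sin 56° = 33.162 N down its slope.
The 4 kg side's 33.162 N exceeds the other side's 17.511 N, so that mass slides down and the 3.4 kg mass slides up. Taking that direction as positive, Newton's second law for the whole system gives 33.162 − 17.511 = (3.4 + 4) a, so a = 15.651 / 7.4 = 2.1150 m/s².

2.115 m/s²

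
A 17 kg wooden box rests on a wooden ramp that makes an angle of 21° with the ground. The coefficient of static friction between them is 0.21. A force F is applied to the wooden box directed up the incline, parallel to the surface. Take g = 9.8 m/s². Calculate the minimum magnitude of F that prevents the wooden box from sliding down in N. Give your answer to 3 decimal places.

27.042 N

The normal force is N = mg cos 21° = 155.534 N. With F at its minimum the wooden box is on the verge of sliding down, so static friction is at its maximum μ_s N = 0.21 × 155.534 = 32.662 N and acts up the slope.
Equilibrium along the incline: F + μ_s N = mg sin 21°, so F = 59.704 − 32.662 = 27.042 N.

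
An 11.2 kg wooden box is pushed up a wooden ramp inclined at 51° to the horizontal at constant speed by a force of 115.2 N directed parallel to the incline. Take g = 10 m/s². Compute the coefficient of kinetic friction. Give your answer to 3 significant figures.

At constant speed ΣF = 0 along the incline. The applied 115.2 N acts up the slope; the weight component mg sin 51° = 87.040 N and kinetic friction μN both act down the slope.
So 115.2 = 87.040 + μ × 70.484, giving μ = (115.2 − 87.040) / 70.484 = 0.3995.

0.400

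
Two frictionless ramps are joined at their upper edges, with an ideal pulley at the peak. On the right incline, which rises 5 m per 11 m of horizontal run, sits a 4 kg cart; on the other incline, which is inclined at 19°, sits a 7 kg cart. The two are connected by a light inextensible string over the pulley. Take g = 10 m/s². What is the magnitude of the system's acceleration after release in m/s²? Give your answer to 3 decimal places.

Resolve each weight along its own incline: the 4 kg mass has component 4 × 10 × sin 24.44° = 16.552 N down its slope, and the 7 kg mass has 7 × 10 × sin 19° = 22.790 N down its slope.
The 7 kg side's 22.790 N exceeds the other side's 16.552 N, so that mass slides down and the 4 kg mass slides up. Taking that direction as positive, Newton's second law for the whole system gives 22.790 − 16.552 = (4 + 7) a, so a = 6.238 / 11 = 0.5671 m/s².

0.567 m/s²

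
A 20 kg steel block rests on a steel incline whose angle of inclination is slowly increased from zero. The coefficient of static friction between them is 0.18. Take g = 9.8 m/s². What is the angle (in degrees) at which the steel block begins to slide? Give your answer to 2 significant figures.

At the threshold of sliding, static friction is at its maximum μ_s N and exactly balances the weight component along the incline: mg sin θ = μ_s mg cos θ.
Hence tan θ = μ_s = 0.18, so θ = arctan(0.18) = 10.2040°.

10°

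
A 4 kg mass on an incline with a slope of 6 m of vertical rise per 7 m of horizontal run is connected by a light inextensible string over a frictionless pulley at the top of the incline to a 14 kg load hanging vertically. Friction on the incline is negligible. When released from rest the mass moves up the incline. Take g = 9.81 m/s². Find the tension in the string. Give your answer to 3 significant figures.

50.4 N

For the mass on the incline: the weight component along the slope is m₁g sin 40.60° = 4 × 9.81 × 0.6508 = 25.537 N and the normal force is N = m₁g cos 40.60° = 29.793 N.
Newton's second law for the mass (up-slope positive): T − 25.537 = 4 a. For the hanging load (downward positive): 14 × 9.81 − T = 14 a.
Adding the two equations eliminates T: 111.803 = 18 a, so a = 6.2113 m/s².
Then from the hanging load's equation, T = 14 × (9.81 − 6.2113) = 50.382 N.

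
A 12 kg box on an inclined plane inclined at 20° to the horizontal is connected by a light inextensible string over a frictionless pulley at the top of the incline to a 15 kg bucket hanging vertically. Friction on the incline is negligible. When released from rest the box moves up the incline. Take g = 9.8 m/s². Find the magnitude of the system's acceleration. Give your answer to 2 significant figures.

For the box on the incline: the weight component along the slope is m₁g sin 20° = 12 × 9.8 × 0.3420 = 40.219 N and the normal force is N = m₁g cos 20° = 110.508 N.
Newton's second law for the box (up-slope positive): T − 40.219 = 12 a. For the hanging bucket (downward positive): 15 × 9.8 − T = 15 a.
Adding the two equations eliminates T: 106.781 = 27 a, so a = 3.9549 m/s².

4.0 m/s²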